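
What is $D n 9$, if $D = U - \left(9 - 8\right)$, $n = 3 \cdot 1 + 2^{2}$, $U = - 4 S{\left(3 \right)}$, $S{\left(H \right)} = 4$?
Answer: $-1071$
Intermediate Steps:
$U = -16$ ($U = \left(-4\right) 4 = -16$)
$n = 7$ ($n = 3 + 4 = 7$)
$D = -17$ ($D = -16 - \left(9 - 8\right) = -16 - 1 = -17$)
$D n 9 = \left(-17\right) 7 \cdot 9 = \left(-119\right) 9 = -1071$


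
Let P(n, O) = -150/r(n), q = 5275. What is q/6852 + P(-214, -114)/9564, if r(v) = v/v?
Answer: 4118525/5461044 ≈ 0.75416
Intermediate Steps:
r(v) = 1
P(n, O) = -150 (P(n, O) = -150/1 = -150*1 = -150)
q/6852 + P(-214, -114)/9564 = 5275/6852 - 150/9564 = 5275*(1/6852) - 150*1/9564 = 5275/6852 - 25/1594 = 4118525/5461044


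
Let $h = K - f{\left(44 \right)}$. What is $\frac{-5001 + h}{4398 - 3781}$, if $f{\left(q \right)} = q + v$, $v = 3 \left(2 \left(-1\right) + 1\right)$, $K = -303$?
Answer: $- \frac{5345}{617} \approx -8.6629$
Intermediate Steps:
$v = -3$ ($v = 3 \left(-2 + 1\right) = 3 \left(-1\right) = -3$)
$f{\left(q \right)} = -3 + q$ ($f{\left(q \right)} = q - 3 = -3 + q$)
$h = -344$ ($h = -303 - \left(-3 + 44\right) = -303 - 41 = -344$)
$\frac{-5001 + h}{4398 - 3781} = \frac{-5001 - 344}{4398 - 3781} = - \frac{5345}{617}$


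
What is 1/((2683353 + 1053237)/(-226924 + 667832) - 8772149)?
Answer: -16958/148757959027 ≈ -1.1400e-7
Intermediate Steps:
1/((2683353 + 1053237)/(-226924 + 667832) - 8772149) = 1/(3736590/440908 - 8772149) = 1/(3736590*(1/440908) - 8772149) = 1/(143715/16958 - 8772149) = 1/(-148757959027/16958) = -16958/148757959027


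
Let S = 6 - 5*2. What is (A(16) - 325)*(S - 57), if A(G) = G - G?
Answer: 19825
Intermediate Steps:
A(G) = 0
S = -4 (S = 6 - 10 = -4)
(A(16) - 325)*(S - 57) = (0 - 325)*(-4 - 57) = -325*(-61) = 19825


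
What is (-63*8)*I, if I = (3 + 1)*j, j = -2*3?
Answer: 12096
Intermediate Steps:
j = -6
I = -24 (I = (3 + 1)*(-6) = 4*(-6) = -24)
(-63*8)*I = -63*8*(-24) = -504*(-24) = 12096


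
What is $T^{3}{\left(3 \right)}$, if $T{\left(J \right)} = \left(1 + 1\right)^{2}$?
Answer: $64$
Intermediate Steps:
$T{\left(J \right)} = 4$ ($T{\left(J \right)} = 2^{2} = 4$)
$T^{3}{\left(3 \right)} = 4^{3} = 64$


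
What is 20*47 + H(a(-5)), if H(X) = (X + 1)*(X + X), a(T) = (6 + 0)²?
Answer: 3604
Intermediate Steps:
a(T) = 36 (a(T) = 6² = 36)
H(X) = 2*X*(1 + X) (H(X) = (1 + X)*(2*X) = 2*X*(1 + X))
20*47 + H(a(-5)) = 20*47 + 2*36*(1 + 36) = 940 + 2*36*37 = 940 + 2664 = 3604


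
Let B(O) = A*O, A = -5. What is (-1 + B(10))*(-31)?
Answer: 1581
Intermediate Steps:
B(O) = -5*O
(-1 + B(10))*(-31) = (-1 - 5*10)*(-31) = (-1 - 50)*(-31) = -51*(-31) = 1581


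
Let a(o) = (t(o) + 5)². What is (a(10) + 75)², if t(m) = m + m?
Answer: 490000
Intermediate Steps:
t(m) = 2*m
a(o) = (5 + 2*o)² (a(o) = (2*o + 5)² = (5 + 2*o)²)
(a(10) + 75)² = ((5 + 2*10)² + 75)² = ((5 + 20)² + 75)² = (25² + 75)² = (625 + 75)² = 700² = 490000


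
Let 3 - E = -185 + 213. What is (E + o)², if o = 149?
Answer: 15376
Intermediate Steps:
E = -25 (E = 3 - (-185 + 213) = 3 - 1*28 = 3 - 28 = -25)
(E + o)² = (-25 + 149)² = 124² = 15376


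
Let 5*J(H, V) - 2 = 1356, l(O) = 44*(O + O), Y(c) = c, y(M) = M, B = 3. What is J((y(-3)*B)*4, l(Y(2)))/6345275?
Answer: 1358/31726375 ≈ 4.2804e-5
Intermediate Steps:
l(O) = 88*O (l(O) = 44*(2*O) = 88*O)
J(H, V) = 1358/5 (J(H, V) = ⅖ + (⅕)*1356 = ⅖ + 1356/5 = 1358/5)
J((y(-3)*B)*4, l(Y(2)))/6345275 = (1358/5)/6345275 = (1358/5)*(1/6345275) = 1358/31726375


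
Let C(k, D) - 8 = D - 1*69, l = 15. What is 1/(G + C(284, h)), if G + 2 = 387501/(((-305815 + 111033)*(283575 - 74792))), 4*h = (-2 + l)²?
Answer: -81334340612/1687688342701 ≈ -0.048193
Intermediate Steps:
h = 169/4 (h = (-2 + 15)²/4 = (¼)*13² = (¼)*169 = 169/4 ≈ 42.250)
C(k, D) = -61 + D (C(k, D) = 8 + (D - 1*69) = 8 + (D - 69) = 8 + (-69 + D) = -61 + D)
G = -81334728113/40667170306 (G = -2 + 387501/(((-305815 + 111033)*(283575 - 74792))) = -2 + 387501/((-194782*208783)) = -2 + 387501/(-40667170306) = -2 + 387501*(-1/40667170306) = -2 - 387501/40667170306 = -81334728113/40667170306 ≈ -2.0000)
1/(G + C(284, h)) = 1/(-81334728113/40667170306 + (-61 + 169/4)) = 1/(-81334728113/40667170306 - 75/4) = 1/(-1687688342701/81334340612) = -81334340612/1687688342701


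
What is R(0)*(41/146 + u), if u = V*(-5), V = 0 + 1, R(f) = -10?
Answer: 3445/73 ≈ 47.192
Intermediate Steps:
V = 1
u = -5 (u = 1*(-5) = -5)
R(0)*(41/146 + u) = -10*(41/146 - 5) = -10*(-689/146) = 3445/73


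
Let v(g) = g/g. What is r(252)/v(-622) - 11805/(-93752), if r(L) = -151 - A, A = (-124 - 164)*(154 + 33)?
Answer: 5034962965/93752 ≈ 53705.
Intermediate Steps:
A = -53856 (A = -288*187 = -53856)
v(g) = 1
r(L) = 53705 (r(L) = -151 - 1*(-53856) = -151 + 53856 = 53705)
r(252)/v(-622) - 11805/(-93752) = 53705/1 - 11805/(-93752) = 53705*1 - 11805*(-1/93752) = 53705 + 11805/93752 = 5034962965/93752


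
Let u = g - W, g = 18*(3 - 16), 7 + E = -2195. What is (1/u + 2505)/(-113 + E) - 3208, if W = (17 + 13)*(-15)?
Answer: -1604669401/500040 ≈ -3209.1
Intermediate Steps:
E = -2202 (E = -7 - 2195 = -2202)
g = -234 (g = 18*(-13) = -234)
W = -450 (W = 30*(-15) = -450)
u = 216 (u = -234 - 1*(-450) = -234 + 450 = 216)
(1/u + 2505)/(-113 + E) - 3208 = (1/216 + 2505)/(-113 - 2202) - 3208 = (1/216 + 2505)/(-2315) - 3208 = (541081/216)*(-1/2315) - 3208 = -541081/500040 - 3208 = -1604669401/500040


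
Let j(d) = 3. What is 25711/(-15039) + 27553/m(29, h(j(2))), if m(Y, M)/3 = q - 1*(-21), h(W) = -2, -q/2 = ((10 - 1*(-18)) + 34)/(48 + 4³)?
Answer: 6917645/15039 ≈ 459.98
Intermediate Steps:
q = -31/28 (q = -2*((10 - 1*(-18)) + 34)/(48 + 4³) = -2*((10 + 18) + 34)/(48 + 64) = -2*(28 + 34)/112 = -124/112 = -2*31/56 = -31/28 ≈ -1.1071)
m(Y, M) = 1671/28 (m(Y, M) = 3*(-31/28 - 1*(-21)) = 3*(-31/28 + 21) = 3*(557/28) = 1671/28)
25711/(-15039) + 27553/m(29, h(j(2))) = 25711/(-15039) + 27553/(1671/28) = 25711*(-1/15039) + 27553*(28/1671) = -25711/15039 + 771484/1671 = 6917645/15039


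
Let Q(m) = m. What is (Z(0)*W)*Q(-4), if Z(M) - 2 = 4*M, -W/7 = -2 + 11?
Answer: 504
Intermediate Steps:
W = -63 (W = -7*(-2 + 11) = -7*9 = -63)
Z(M) = 2 + 4*M
(Z(0)*W)*Q(-4) = ((2 + 4*0)*(-63))*(-4) = ((2 + 0)*(-63))*(-4) = (2*(-63))*(-4) = -126*(-4) = 504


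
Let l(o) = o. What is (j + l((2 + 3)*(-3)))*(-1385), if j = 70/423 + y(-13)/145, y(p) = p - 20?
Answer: 255902018/12267 ≈ 20861.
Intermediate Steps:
y(p) = -20 + p
j = -3809/61335 (j = 70/423 + (-20 - 13)/145 = 70*(1/423) - 33*1/145 = 70/423 - 33/145 = -3809/61335 ≈ -0.062102)
(j + l((2 + 3)*(-3)))*(-1385) = (-3809/61335 + (2 + 3)*(-3))*(-1385) = (-3809/61335 + 5*(-3))*(-1385) = (-3809/61335 - 15)*(-1385) = -923834/61335*(-1385) = 255902018/12267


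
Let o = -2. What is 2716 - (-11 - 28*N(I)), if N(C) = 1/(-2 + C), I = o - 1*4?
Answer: 5447/2 ≈ 2723.5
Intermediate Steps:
I = -6 (I = -2 - 1*4 = -2 - 4 = -6)
2716 - (-11 - 28*N(I)) = 2716 - (-11 - 28/(-2 - 6)) = 2716 - (-11 - 28/(-8)) = 2716 - (-11 - 28*(-1/8)) = 2716 - (-11 + 7/2) = 2716 - 1*(-15/2) = 2716 + 15/2 = 5447/2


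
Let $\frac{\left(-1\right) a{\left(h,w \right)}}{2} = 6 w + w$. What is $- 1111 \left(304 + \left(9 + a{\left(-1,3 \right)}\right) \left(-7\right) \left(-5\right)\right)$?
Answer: $945461$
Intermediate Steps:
$a{\left(h,w \right)} = - 14 w$ ($a{\left(h,w \right)} = - 2 \left(6 w + w\right) = - 2 \cdot 7 w = - 14 w$)
$- 1111 \left(304 + \left(9 + a{\left(-1,3 \right)}\right) \left(-7\right) \left(-5\right)\right) = - 1111 \left(304 + \left(9 - 42\right) \left(-7\right) \left(-5\right)\right) = - 1111 \left(304 + \left(-33\right) \left(-7\right) \left(-5\right)\right) = - 1111 \left(304 + 231 \left(-5\right)\right) = - 1111 \left(304 - 1155\right) = \left(-1111\right) \left(-851\right) = 945461$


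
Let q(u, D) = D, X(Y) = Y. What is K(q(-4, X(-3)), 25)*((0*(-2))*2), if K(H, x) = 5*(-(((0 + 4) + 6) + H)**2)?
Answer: 0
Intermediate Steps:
K(H, x) = -5*(10 + H)**2 (K(H, x) = 5*(-((4 + 6) + H)**2) = 5*(-(10 + H)**2) = -5*(10 + H)**2)
K(q(-4, X(-3)), 25)*((0*(-2))*2) = (-5*(10 - 3)**2)*((0*(-2))*2) = (-5*7**2)*(0*2) = -5*49*0 = -245*0 = 0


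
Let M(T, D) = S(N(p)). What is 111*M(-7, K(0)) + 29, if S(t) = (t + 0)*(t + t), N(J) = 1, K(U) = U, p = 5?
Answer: 251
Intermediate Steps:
S(t) = 2*t² (S(t) = t*(2*t) = 2*t²)
M(T, D) = 2 (M(T, D) = 2*1² = 2*1 = 2)
111*M(-7, K(0)) + 29 = 111*2 + 29 = 222 + 29 = 251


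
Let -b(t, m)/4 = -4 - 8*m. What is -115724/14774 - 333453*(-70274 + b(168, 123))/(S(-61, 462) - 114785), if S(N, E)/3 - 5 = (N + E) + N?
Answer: -81686040151321/420135625 ≈ -1.9443e+5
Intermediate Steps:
b(t, m) = 16 + 32*m (b(t, m) = -4*(-4 - 8*m) = 16 + 32*m)
S(N, E) = 15 + 3*E + 6*N (S(N, E) = 15 + 3*((N + E) + N) = 15 + 3*((E + N) + N) = 15 + 3*(E + 2*N) = 15 + (3*E + 6*N) = 15 + 3*E + 6*N)
-115724/14774 - 333453*(-70274 + b(168, 123))/(S(-61, 462) - 114785) = -115724/14774 - 333453*(-70274 + (16 + 32*123))/((15 + 3*462 + 6*(-61)) - 114785) = -115724*1/14774 - 333453*(-70274 + (16 + 3936))/((15 + 1386 - 366) - 114785) = -57862/7387 - 333453*(-70274 + 3952)/(1035 - 114785) = -57862/7387 - 333453/((-113750/(-66322))) = -57862/7387 - 333453/((-113750*(-1/66322))) = -57862/7387 - 333453/56875/33161 = -57862/7387 - 333453*33161/56875 = -57862/7387 - 11057634933/56875 = -81686040151321/420135625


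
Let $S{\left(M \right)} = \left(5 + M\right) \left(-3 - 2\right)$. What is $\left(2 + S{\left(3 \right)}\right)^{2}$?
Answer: $1444$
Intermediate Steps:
$S{\left(M \right)} = -25 - 5 M$ ($S{\left(M \right)} = \left(5 + M\right) \left(-5\right) = -25 - 5 M$)
$\left(2 + S{\left(3 \right)}\right)^{2} = \left(2 - 40\right)^{2} = \left(-38\right)^{2} = 1444$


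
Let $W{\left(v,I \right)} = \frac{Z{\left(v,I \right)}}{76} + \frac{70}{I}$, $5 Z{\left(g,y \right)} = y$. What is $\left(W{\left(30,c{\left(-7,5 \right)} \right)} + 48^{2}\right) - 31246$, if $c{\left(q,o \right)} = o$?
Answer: $- \frac{2198527}{76} \approx -28928.0$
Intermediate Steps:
$Z{\left(g,y \right)} = \frac{y}{5}$
$W{\left(v,I \right)} = \frac{70}{I} + \frac{I}{380}$ ($W{\left(v,I \right)} = \frac{\frac{1}{5} I}{76} + \frac{70}{I} = \frac{I}{5} \cdot \frac{1}{76} + \frac{70}{I} = \frac{I}{380} + \frac{70}{I} = \frac{70}{I} + \frac{I}{380}$)
$\left(W{\left(30,c{\left(-7,5 \right)} \right)} + 48^{2}\right) - 31246 = \left(\left(\frac{70}{5} + \frac{1}{380} \cdot 5\right) + 48^{2}\right) - 31246 = \left(\left(70 \cdot \frac{1}{5} + \frac{1}{76}\right) + 2304\right) - 31246 = \left(\left(14 + \frac{1}{76}\right) + 2304\right) - 31246 = \left(\frac{1065}{76} + 2304\right) - 31246 = \frac{176169}{76} - 31246 = - \frac{2198527}{76}$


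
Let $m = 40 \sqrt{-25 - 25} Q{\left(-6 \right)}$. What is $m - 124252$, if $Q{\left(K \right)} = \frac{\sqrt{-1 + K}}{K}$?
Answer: $-124252 + \frac{100 \sqrt{14}}{3} \approx -1.2413 \cdot 10^{5}$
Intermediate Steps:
$Q{\left(K \right)} = \frac{\sqrt{-1 + K}}{K}$
$m = \frac{100 \sqrt{14}}{3}$ ($m = 40 \sqrt{-25 - 25} \frac{\sqrt{-1 - 6}}{-6} = 40 \sqrt{-50} \left(- \frac{\sqrt{-7}}{6}\right) = 40 \cdot 5 i \sqrt{2} \left(- \frac{i \sqrt{7}}{6}\right) = 200 i \sqrt{2} \left(- \frac{i \sqrt{7}}{6}\right) = \frac{100 \sqrt{14}}{3} \approx 124.72$)
$m - 124252 = \frac{100 \sqrt{14}}{3} - 124252 = -124252 + \frac{100 \sqrt{14}}{3}$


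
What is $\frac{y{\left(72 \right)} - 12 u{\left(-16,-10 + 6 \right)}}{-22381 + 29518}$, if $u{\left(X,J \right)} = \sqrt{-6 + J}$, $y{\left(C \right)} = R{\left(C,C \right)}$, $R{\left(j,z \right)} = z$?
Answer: $\frac{8}{793} - \frac{4 i \sqrt{10}}{2379} \approx 0.010088 - 0.005317 i$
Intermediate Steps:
$y{\left(C \right)} = C$
$\frac{y{\left(72 \right)} - 12 u{\left(-16,-10 + 6 \right)}}{-22381 + 29518} = \frac{72 - 12 \sqrt{-6 + \left(-10 + 6\right)}}{-22381 + 29518} = \frac{72 - 12 \sqrt{-6 - 4}}{7137} = \left(72 - 12 \sqrt{-10}\right) \frac{1}{7137} = \left(72 - 12 i \sqrt{10}\right) \frac{1}{7137} = \frac{8}{793} - \frac{4 i \sqrt{10}}{2379}$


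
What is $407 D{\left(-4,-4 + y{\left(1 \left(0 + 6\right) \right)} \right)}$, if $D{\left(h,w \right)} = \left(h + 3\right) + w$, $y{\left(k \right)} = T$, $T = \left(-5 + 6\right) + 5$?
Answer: $407$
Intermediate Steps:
$T = 6$ ($T = 1 + 5 = 6$)
$y{\left(k \right)} = 6$
$D{\left(h,w \right)} = 3 + h + w$ ($D{\left(h,w \right)} = \left(3 + h\right) + w = 3 + h + w$)
$407 D{\left(-4,-4 + y{\left(1 \left(0 + 6\right) \right)} \right)} = 407 \left(3 - 4 + \left(-4 + 6\right)\right) = 407 \left(3 - 4 + 2\right) = 407 \cdot 1 = 407$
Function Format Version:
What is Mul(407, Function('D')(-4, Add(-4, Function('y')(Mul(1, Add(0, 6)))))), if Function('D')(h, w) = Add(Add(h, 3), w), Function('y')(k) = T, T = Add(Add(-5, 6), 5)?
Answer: 407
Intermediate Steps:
T = 6 (T = Add(1, 5) = 6)
Function('y')(k) = 6
Function('D')(h, w) = Add(3, h, w) (Function('D')(h, w) = Add(Add(3, h), w) = Add(3, h, w))
Mul(407, Function('D')(-4, Add(-4, Function('y')(Mul(1, Add(0, 6)))))) = Mul(407, Add(3, -4, Add(-4, 6))) = Mul(407, Add(3, -4, 2)) = Mul(407, 1) = 407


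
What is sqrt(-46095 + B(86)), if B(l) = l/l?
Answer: I*sqrt(46094) ≈ 214.7*I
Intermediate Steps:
B(l) = 1
sqrt(-46095 + B(86)) = sqrt(-46095 + 1) = sqrt(-46094) = I*sqrt(46094)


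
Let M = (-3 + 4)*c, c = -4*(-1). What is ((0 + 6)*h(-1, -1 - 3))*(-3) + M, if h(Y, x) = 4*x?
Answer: 292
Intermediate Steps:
c = 4
M = 4 (M = (-3 + 4)*4 = 1*4 = 4)
((0 + 6)*h(-1, -1 - 3))*(-3) + M = ((0 + 6)*(4*(-1 - 3)))*(-3) + 4 = (6*(4*(-4)))*(-3) + 4 = (6*(-16))*(-3) + 4 = -96*(-3) + 4 = 288 + 4 = 292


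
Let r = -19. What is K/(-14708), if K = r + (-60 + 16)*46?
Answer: 2043/14708 ≈ 0.13890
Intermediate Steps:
K = -2043 (K = -19 + (-60 + 16)*46 = -19 - 44*46 = -19 - 2024 = -2043)
K/(-14708) = -2043/(-14708) = -2043*(-1/14708) = 2043/14708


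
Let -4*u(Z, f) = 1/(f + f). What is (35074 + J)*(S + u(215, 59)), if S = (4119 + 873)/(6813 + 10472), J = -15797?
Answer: 45087727103/8158520 ≈ 5526.5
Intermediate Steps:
S = 4992/17285 ≈ 0.28881
u(Z, f) = -1/(8*f) (u(Z, f) = -1/(4*(f + f)) = -1/(2*f)/4 = -1/(8*f))
(35074 + J)*(S + u(215, 59)) = (35074 - 15797)*(4992/17285 - ⅛/59) = 19277*(4992/17285 - ⅛*1/59) = 19277*(4992/17285 - 1/472) = 19277*(2338939/8158520) = 45087727103/8158520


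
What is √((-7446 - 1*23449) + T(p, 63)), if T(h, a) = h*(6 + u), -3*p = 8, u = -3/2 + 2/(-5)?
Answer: 7*I*√141915/15 ≈ 175.8*I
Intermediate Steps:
u = -19/10 (u = -3*½ + 2*(-⅕) = -3/2 - ⅖ = -19/10 ≈ -1.9000)
p = -8/3 (p = -⅓*8 = -8/3 ≈ -2.6667)
T(h, a) = 41*h/10 (T(h, a) = h*(6 - 19/10) = h*(41/10) = 41*h/10)
√((-7446 - 1*23449) + T(p, 63)) = √((-7446 - 1*23449) + (41/10)*(-8/3)) = √((-7446 - 23449) - 164/15) = √(-30895 - 164/15) = √(-463589/15) = 7*I*√141915/15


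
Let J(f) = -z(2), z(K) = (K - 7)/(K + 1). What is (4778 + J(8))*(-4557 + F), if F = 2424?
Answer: -10195029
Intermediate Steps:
z(K) = (-7 + K)/(1 + K)
J(f) = 5/3 (J(f) = -(-7 + 2)/(1 + 2) = -(-5)/3 = -1*(-5/3) = 5/3)
(4778 + J(8))*(-4557 + F) = (4778 + 5/3)*(-4557 + 2424) = (14339/3)*(-2133) = -10195029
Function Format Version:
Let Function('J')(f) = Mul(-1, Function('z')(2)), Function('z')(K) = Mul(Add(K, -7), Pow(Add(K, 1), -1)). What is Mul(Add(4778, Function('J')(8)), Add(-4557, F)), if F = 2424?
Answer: -10195029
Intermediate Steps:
Function('z')(K) = Mul(Pow(Add(1, K), -1), Add(-7, K)) (Function('z')(K) = Mul(Add(-7, K), Pow(Add(1, K), -1)) = Mul(Pow(Add(1, K), -1), Add(-7, K)))
Function('J')(f) = Rational(5, 3) (Function('J')(f) = Mul(-1, Mul(Pow(Add(1, 2), -1), Add(-7, 2))) = Mul(-1, Mul(Pow(3, -1), -5)) = Mul(-1, Mul(Rational(1, 3), -5)) = Mul(-1, Rational(-5, 3)) = Rational(5, 3))
Mul(Add(4778, Function('J')(8)), Add(-4557, F)) = Mul(Add(4778, Rational(5, 3)), Add(-4557, 2424)) = Mul(Rational(14339, 3), -2133) = -10195029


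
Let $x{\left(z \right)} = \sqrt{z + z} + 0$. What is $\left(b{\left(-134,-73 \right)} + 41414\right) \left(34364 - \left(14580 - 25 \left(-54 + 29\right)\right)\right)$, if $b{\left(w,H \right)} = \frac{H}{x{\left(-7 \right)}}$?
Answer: $793450826 + \frac{199801 i \sqrt{14}}{2} \approx 7.9345 \cdot 10^{8} + 3.7379 \cdot 10^{5} i$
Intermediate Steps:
$x{\left(z \right)} = \sqrt{2} \sqrt{z}$ ($x{\left(z \right)} = \sqrt{2 z} + 0 = \sqrt{2} \sqrt{z} + 0 = \sqrt{2} \sqrt{z}$)
$b{\left(w,H \right)} = - \frac{i H \sqrt{14}}{14}$ ($b{\left(w,H \right)} = \frac{H}{\sqrt{2} \sqrt{-7}} = \frac{H}{\sqrt{2} i \sqrt{7}} = \frac{H}{i \sqrt{14}} = H \left(- \frac{i \sqrt{14}}{14}\right) = - \frac{i H \sqrt{14}}{14}$)
$\left(b{\left(-134,-73 \right)} + 41414\right) \left(34364 - \left(14580 - 25 \left(-54 + 29\right)\right)\right) = \left(\left(- \frac{1}{14}\right) i \left(-73\right) \sqrt{14} + 41414\right) \left(34364 - \left(14580 - 25 \left(-54 + 29\right)\right)\right) = \left(\frac{73 i \sqrt{14}}{14} + 41414\right) \left(34364 + \left(25 \left(-25\right) - 14580\right)\right) = \left(41414 + \frac{73 i \sqrt{14}}{14}\right) \left(34364 - 15205\right) = \left(41414 + \frac{73 i \sqrt{14}}{14}\right) 19159 = 793450826 + \frac{199801 i \sqrt{14}}{2}$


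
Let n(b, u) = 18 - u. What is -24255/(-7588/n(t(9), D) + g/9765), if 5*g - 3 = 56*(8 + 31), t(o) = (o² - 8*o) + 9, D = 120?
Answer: -6710752125/20594843 ≈ -325.85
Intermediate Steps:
t(o) = 9 + o² - 8*o
g = 2187/5 (g = ⅗ + (56*(8 + 31))/5 = ⅗ + (56*39)/5 = ⅗ + (⅕)*2184 = ⅗ + 2184/5 = 2187/5 ≈ 437.40)
-24255/(-7588/n(t(9), D) + g/9765) = -24255/(-7588/(18 - 1*120) + (2187/5)/9765) = -24255/(-7588/(18 - 120) + (2187/5)*(1/9765)) = -24255/(-7588/(-102) + 243/5425) = -24255/(-7588*(-1/102) + 243/5425) = -24255/(3794/51 + 243/5425) = -24255/20594843/276675 = -24255*276675/20594843 = -6710752125/20594843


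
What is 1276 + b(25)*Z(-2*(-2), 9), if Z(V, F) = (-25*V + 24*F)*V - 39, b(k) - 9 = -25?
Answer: -5524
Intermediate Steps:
b(k) = -16 (b(k) = 9 - 25 = -16)
Z(V, F) = -39 + V*(-25*V + 24*F) (Z(V, F) = V*(-25*V + 24*F) - 39 = -39 + V*(-25*V + 24*F))
1276 + b(25)*Z(-2*(-2), 9) = 1276 - 16*(-39 - 25*(-2*(-2))² + 24*9*(-2*(-2))) = 1276 - 16*(-39 - 25*4² + 24*9*4) = 1276 - 16*(-39 - 25*16 + 864) = 1276 - 16*(-39 - 400 + 864) = 1276 - 16*425 = 1276 - 6800 = -5524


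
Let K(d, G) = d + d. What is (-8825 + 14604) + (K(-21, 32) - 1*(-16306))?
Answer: 22043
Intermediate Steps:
K(d, G) = 2*d
(-8825 + 14604) + (K(-21, 32) - 1*(-16306)) = (-8825 + 14604) + (2*(-21) - 1*(-16306)) = 5779 + (-42 + 16306) = 5779 + 16264 = 22043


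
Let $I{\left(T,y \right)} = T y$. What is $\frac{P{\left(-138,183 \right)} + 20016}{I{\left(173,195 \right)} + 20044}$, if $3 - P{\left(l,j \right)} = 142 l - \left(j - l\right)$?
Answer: $\frac{39936}{53779} \approx 0.74259$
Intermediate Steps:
$P{\left(l,j \right)} = 3 + j - 143 l$ ($P{\left(l,j \right)} = 3 - \left(142 l - \left(j - l\right)\right) = 3 - \left(- j + 143 l\right) = 3 + \left(j - 143 l\right) = 3 + j - 143 l$)
$\frac{P{\left(-138,183 \right)} + 20016}{I{\left(173,195 \right)} + 20044} = \frac{\left(3 + 183 - -19734\right) + 20016}{173 \cdot 195 + 20044} = \frac{\left(3 + 183 + 19734\right) + 20016}{33735 + 20044} = \frac{19920 + 20016}{53779} = 39936 \cdot \frac{1}{53779} = \frac{39936}{53779}$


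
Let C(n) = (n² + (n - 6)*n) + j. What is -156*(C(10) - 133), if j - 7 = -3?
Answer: -1716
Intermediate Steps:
j = 4 (j = 7 - 3 = 4)
C(n) = 4 + n² + n*(-6 + n) (C(n) = (n² + (n - 6)*n) + 4 = (n² + (-6 + n)*n) + 4 = (n² + n*(-6 + n)) + 4 = 4 + n² + n*(-6 + n))
-156*(C(10) - 133) = -156*((4 - 6*10 + 2*10²) - 133) = -156*((4 - 60 + 2*100) - 133) = -156*((4 - 60 + 200) - 133) = -156*(144 - 133) = -156*11 = -1716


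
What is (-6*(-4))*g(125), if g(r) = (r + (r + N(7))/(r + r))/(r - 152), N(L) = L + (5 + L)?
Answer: -125576/1125 ≈ -111.62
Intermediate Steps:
N(L) = 5 + 2*L
g(r) = (r + (19 + r)/(2*r))/(-152 + r) (g(r) = (r + (r + (5 + 2*7))/(r + r))/(r - 152) = (r + (r + (5 + 14))/((2*r)))/(-152 + r) = (r + (r + 19)*(1/(2*r)))/(-152 + r) = (r + (19 + r)*(1/(2*r)))/(-152 + r) = (r + (19 + r)/(2*r))/(-152 + r))
(-6*(-4))*g(125) = (-6*(-4))*((½)*(19 + 125 + 2*125²)/(125*(-152 + 125))) = 24*((½)*(1/125)*(19 + 125 + 2*15625)/(-27)) = 24*((½)*(1/125)*(-1/27)*(19 + 125 + 31250)) = 24*((½)*(1/125)*(-1/27)*31394) = 24*(-15697/3375) = -125576/1125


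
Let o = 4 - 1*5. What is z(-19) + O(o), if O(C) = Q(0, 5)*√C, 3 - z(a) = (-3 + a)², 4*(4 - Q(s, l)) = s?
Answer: -481 + 4*I ≈ -481.0 + 4.0*I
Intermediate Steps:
o = -1 (o = 4 - 5 = -1)
Q(s, l) = 4 - s/4
z(a) = 3 - (-3 + a)²
O(C) = 4*√C (O(C) = (4 - ¼*0)*√C = (4 + 0)*√C = 4*√C)
z(-19) + O(o) = (3 - (-3 - 19)²) + 4*√(-1) = (3 - 1*(-22)²) + 4*I = (3 - 1*484) + 4*I = (3 - 484) + 4*I = -481 + 4*I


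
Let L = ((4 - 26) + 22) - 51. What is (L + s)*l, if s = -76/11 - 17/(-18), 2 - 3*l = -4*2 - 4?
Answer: -78953/297 ≈ -265.83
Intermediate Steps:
l = 14/3 (l = ⅔ - (-4*2 - 4)/3 = ⅔ - (-8 - 4)/3 = ⅔ - ⅓*(-12) = ⅔ + 4 = 14/3 ≈ 4.6667)
s = -1181/198 (s = -76*1/11 - 17*(-1/18) = -76/11 + 17/18 = -1181/198 ≈ -5.9646)
L = -51 (L = (-22 + 22) - 51 = 0 - 51 = -51)
(L + s)*l = (-51 - 1181/198)*(14/3) = -11279/198*14/3 = -78953/297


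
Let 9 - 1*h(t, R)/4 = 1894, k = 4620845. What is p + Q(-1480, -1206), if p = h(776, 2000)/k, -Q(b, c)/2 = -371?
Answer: 685731890/924169 ≈ 742.00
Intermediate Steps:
h(t, R) = -7540 (h(t, R) = 36 - 4*1894 = 36 - 7576 = -7540)
Q(b, c) = 742 (Q(b, c) = -2*(-371) = 742)
p = -1508/924169 (p = -7540/4620845 = -7540*1/4620845 = -1508/924169 ≈ -0.0016317)
p + Q(-1480, -1206) = -1508/924169 + 742 = 685731890/924169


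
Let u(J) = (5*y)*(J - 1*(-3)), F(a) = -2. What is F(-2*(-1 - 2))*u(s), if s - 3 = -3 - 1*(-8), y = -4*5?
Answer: 2200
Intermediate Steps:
y = -20
s = 8 (s = 3 + (-3 - 1*(-8)) = 3 + (-3 + 8) = 3 + 5 = 8)
u(J) = -300 - 100*J (u(J) = (5*(-20))*(J - 1*(-3)) = -100*(J + 3) = -100*(3 + J) = -300 - 100*J)
F(-2*(-1 - 2))*u(s) = -2*(-300 - 100*8) = -2*(-300 - 800) = -2*(-1100) = 2200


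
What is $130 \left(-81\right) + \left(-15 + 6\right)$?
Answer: $-10539$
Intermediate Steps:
$130 \left(-81\right) + \left(-15 + 6\right) = -10530 - 9 = -10539$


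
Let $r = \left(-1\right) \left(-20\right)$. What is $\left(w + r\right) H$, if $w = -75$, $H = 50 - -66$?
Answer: $-6380$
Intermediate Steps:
$H = 116$ ($H = 50 + 66 = 116$)
$r = 20$
$\left(w + r\right) H = \left(-75 + 20\right) 116 = \left(-55\right) 116 = -6380$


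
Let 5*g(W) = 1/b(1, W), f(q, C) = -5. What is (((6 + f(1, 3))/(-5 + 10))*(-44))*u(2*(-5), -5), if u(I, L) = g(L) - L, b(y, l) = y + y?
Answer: -1122/25 ≈ -44.880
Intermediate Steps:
b(y, l) = 2*y
g(W) = 1/10 (g(W) = 1/(5*((2*1))) = (1/5)/2 = (1/5)*(1/2) = 1/10)
u(I, L) = 1/10 - L
(((6 + f(1, 3))/(-5 + 10))*(-44))*u(2*(-5), -5) = (((6 - 5)/(-5 + 10))*(-44))*(1/10 - 1*(-5)) = ((1/5)*(-44))*(1/10 + 5) = ((1*(1/5))*(-44))*(51/10) = ((1/5)*(-44))*(51/10) = -44/5*51/10 = -1122/25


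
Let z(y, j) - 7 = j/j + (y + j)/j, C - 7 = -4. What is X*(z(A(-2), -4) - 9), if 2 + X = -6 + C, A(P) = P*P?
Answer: 5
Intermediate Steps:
A(P) = P**2
C = 3 (C = 7 - 4 = 3)
z(y, j) = 8 + (j + y)/j (z(y, j) = 7 + (j/j + (y + j)/j) = 7 + (1 + (j + y)/j) = 8 + (j + y)/j)
X = -5 (X = -2 + (-6 + 3) = -2 - 3 = -5)
X*(z(A(-2), -4) - 9) = -5*((9 + (-2)**2/(-4)) - 9) = -5*((9 + 4*(-1/4)) - 9) = -5*((9 - 1) - 9) = -5*(8 - 9) = -5*(-1) = 5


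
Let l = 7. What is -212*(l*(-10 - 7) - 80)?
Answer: 42188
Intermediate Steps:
-212*(l*(-10 - 7) - 80) = -212*(7*(-10 - 7) - 80) = -212*(7*(-17) - 80) = -212*(-119 - 80) = -212*(-199) = 42188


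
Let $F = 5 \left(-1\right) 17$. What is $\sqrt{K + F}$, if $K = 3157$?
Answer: $32 \sqrt{3} \approx 55.426$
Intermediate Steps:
$F = -85$ ($F = \left(-5\right) 17 = -85$)
$\sqrt{K + F} = \sqrt{3157 - 85} = \sqrt{3072} = 32 \sqrt{3}$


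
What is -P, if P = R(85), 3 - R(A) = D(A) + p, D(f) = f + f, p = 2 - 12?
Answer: 157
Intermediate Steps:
p = -10
D(f) = 2*f
R(A) = 13 - 2*A (R(A) = 3 - (2*A - 10) = 3 - (-10 + 2*A) = 3 + (10 - 2*A) = 13 - 2*A)
P = -157 (P = 13 - 2*85 = 13 - 170 = -157)
-P = -1*(-157) = 157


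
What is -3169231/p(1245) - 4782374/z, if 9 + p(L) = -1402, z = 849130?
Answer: 1342170594658/599061215 ≈ 2240.5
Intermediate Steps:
p(L) = -1411 (p(L) = -9 - 1402 = -1411)
-3169231/p(1245) - 4782374/z = -3169231/(-1411) - 4782374/849130 = -3169231*(-1/1411) - 4782374*1/849130 = 3169231/1411 - 2391187/424565 = 1342170594658/599061215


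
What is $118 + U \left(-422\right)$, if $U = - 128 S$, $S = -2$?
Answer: $-107914$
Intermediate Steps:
$U = 256$ ($U = \left(-128\right) \left(-2\right) = 256$)
$118 + U \left(-422\right) = 118 + 256 \left(-422\right) = 118 - 108032 = -107914$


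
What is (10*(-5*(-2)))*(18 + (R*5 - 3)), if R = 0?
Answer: 1500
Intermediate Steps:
(10*(-5*(-2)))*(18 + (R*5 - 3)) = (10*(-5*(-2)))*(18 + (0*5 - 3)) = (10*10)*(18 + (0 - 3)) = 100*(18 - 3) = 100*15 = 1500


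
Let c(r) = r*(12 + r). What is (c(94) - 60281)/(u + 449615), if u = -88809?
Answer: -50317/360806 ≈ -0.13946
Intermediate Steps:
(c(94) - 60281)/(u + 449615) = (94*(12 + 94) - 60281)/(-88809 + 449615) = (94*106 - 60281)/360806 = (9964 - 60281)*(1/360806) = -50317*1/360806 = -50317/360806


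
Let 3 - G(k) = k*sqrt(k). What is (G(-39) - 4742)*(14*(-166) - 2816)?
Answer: 24358460 - 200460*I*sqrt(39) ≈ 2.4358e+7 - 1.2519e+6*I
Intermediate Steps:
G(k) = 3 - k**(3/2) (G(k) = 3 - k*sqrt(k) = 3 - k**(3/2))
(G(-39) - 4742)*(14*(-166) - 2816) = ((3 - (-39)**(3/2)) - 4742)*(14*(-166) - 2816) = ((3 - (-39)*I*sqrt(39)) - 4742)*(-2324 - 2816) = ((3 + 39*I*sqrt(39)) - 4742)*(-5140) = (-4739 + 39*I*sqrt(39))*(-5140) = 24358460 - 200460*I*sqrt(39)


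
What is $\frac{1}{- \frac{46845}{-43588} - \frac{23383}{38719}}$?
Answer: $\frac{1687683772}{794573351} \approx 2.124$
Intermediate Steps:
$\frac{1}{- \frac{46845}{-43588} - \frac{23383}{38719}} = \frac{1}{\left(-46845\right) \left(- \frac{1}{43588}\right) - \frac{23383}{38719}} = \frac{1}{\frac{46845}{43588} - \frac{23383}{38719}} = \frac{1}{\frac{794573351}{1687683772}} = \frac{1687683772}{794573351}$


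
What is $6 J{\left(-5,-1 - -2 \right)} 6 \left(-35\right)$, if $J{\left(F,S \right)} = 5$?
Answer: $-6300$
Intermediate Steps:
$6 J{\left(-5,-1 - -2 \right)} 6 \left(-35\right) = 6 \cdot 5 \cdot 6 \left(-35\right) = 30 \cdot 6 \left(-35\right) = 180 \left(-35\right) = -6300$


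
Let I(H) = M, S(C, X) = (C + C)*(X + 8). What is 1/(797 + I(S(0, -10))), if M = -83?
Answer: 1/714 ≈ 0.0014006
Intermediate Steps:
S(C, X) = 2*C*(8 + X) (S(C, X) = (2*C)*(8 + X) = 2*C*(8 + X))
I(H) = -83
1/(797 + I(S(0, -10))) = 1/(797 - 83) = 1/714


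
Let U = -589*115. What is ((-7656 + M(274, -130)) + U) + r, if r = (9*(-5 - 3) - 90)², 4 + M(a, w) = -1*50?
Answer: -49201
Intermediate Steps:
M(a, w) = -54 (M(a, w) = -4 - 1*50 = -4 - 50 = -54)
U = -67735
r = 26244 (r = (9*(-8) - 90)² = (-72 - 90)² = (-162)² = 26244)
((-7656 + M(274, -130)) + U) + r = ((-7656 - 54) - 67735) + 26244 = (-7710 - 67735) + 26244 = -75445 + 26244 = -49201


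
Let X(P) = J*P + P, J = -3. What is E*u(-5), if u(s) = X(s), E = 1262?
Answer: 12620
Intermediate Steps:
X(P) = -2*P (X(P) = -3*P + P = -2*P)
u(s) = -2*s
E*u(-5) = 1262*(-2*(-5)) = 1262*10 = 12620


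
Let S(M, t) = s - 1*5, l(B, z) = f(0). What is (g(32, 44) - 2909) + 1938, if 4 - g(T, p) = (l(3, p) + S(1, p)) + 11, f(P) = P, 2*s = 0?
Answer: -973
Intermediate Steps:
s = 0 (s = (½)*0 = 0)
l(B, z) = 0
S(M, t) = -5 (S(M, t) = 0 - 1*5 = 0 - 5 = -5)
g(T, p) = -2 (g(T, p) = 4 - ((0 - 5) + 11) = 4 - (-5 + 11) = 4 - 1*6 = 4 - 6 = -2)
(g(32, 44) - 2909) + 1938 = (-2 - 2909) + 1938 = -2911 + 1938 = -973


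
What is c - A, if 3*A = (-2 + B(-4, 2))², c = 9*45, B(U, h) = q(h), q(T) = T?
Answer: 405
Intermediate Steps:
B(U, h) = h
c = 405
A = 0 (A = (-2 + 2)²/3 = (⅓)*0² = (⅓)*0 = 0)
c - A = 405 - 1*0 = 405 + 0 = 405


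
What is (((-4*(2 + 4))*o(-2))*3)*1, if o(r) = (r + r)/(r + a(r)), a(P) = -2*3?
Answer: -36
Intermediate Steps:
a(P) = -6 (a(P) = -1*6 = -6)
o(r) = 2*r/(-6 + r) (o(r) = (r + r)/(r - 6) = (2*r)/(-6 + r) = 2*r/(-6 + r))
(((-4*(2 + 4))*o(-2))*3)*1 = (((-4*(2 + 4))*(2*(-2)/(-6 - 2)))*3)*1 = (((-4*6)*(2*(-2)/(-8)))*3)*1 = (-48*(-2)*(-1)/8*3)*1 = (-24*1/2*3)*1 = -12*3*1 = -36*1 = -36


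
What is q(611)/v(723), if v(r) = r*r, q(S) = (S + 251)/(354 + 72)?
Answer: 431/111341277 ≈ 3.8710e-6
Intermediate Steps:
q(S) = 251/426 + S/426 (q(S) = (251 + S)/426 = (251 + S)*(1/426) = 251/426 + S/426)
v(r) = r²
q(611)/v(723) = (251/426 + (1/426)*611)/(723²) = (251/426 + 611/426)/522729 = (431/213)*(1/522729) = 431/111341277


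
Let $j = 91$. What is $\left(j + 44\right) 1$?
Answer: $135$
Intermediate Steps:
$\left(j + 44\right) 1 = \left(91 + 44\right) 1 = 135 \cdot 1 = 135$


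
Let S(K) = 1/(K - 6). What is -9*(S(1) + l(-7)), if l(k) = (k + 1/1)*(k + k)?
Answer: -3771/5 ≈ -754.20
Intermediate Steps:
l(k) = 2*k*(1 + k) (l(k) = (k + 1)*(2*k) = (1 + k)*(2*k) = 2*k*(1 + k))
S(K) = 1/(-6 + K)
-9*(S(1) + l(-7)) = -9*(1/(-6 + 1) + 2*(-7)*(1 - 7)) = -9*(1/(-5) + 2*(-7)*(-6)) = -9*(-1/5 + 84) = -9*419/5 = -3771/5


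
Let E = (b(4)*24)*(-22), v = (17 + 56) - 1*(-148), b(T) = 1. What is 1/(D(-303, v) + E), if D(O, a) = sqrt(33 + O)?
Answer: -88/46509 - I*sqrt(30)/93018 ≈ -0.0018921 - 5.8884e-5*I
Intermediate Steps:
v = 221 (v = 73 + 148 = 221)
E = -528 (E = (1*24)*(-22) = 24*(-22) = -528)
1/(D(-303, v) + E) = 1/(sqrt(33 - 303) - 528) = 1/(sqrt(-270) - 528) = 1/(3*I*sqrt(30) - 528) = 1/(-528 + 3*I*sqrt(30))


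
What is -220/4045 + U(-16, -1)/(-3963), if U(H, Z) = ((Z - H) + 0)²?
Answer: -118799/1068689 ≈ -0.11116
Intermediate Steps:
U(H, Z) = (Z - H)²
-220/4045 + U(-16, -1)/(-3963) = -220/4045 + (-16 - 1*(-1))²/(-3963) = -220*1/4045 + (-16 + 1)²*(-1/3963) = -44/809 + (-15)²*(-1/3963) = -44/809 + 225*(-1/3963) = -44/809 - 75/1321 = -118799/1068689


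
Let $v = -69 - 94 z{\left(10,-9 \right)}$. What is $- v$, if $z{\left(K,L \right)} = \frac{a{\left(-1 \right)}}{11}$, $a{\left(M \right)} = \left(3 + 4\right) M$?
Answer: $\frac{101}{11} \approx 9.1818$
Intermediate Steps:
$a{\left(M \right)} = 7 M$
$z{\left(K,L \right)} = - \frac{7}{11}$ ($z{\left(K,L \right)} = \frac{7 \left(-1\right)}{11} = \left(-7\right) \frac{1}{11} = - \frac{7}{11}$)
$v = - \frac{101}{11}$ ($v = -69 - - \frac{658}{11} = -69 + \frac{658}{11} = - \frac{101}{11} \approx -9.1818$)
$- v = \left(-1\right) \left(- \frac{101}{11}\right) = \frac{101}{11}$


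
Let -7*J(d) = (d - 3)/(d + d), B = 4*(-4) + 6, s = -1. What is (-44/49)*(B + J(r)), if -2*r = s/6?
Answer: 330/49 ≈ 6.7347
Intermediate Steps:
B = -10 (B = -16 + 6 = -10)
r = 1/12 (r = -(-1)/(2*6) = -½*(-⅙) = 1/12 ≈ 0.083333)
J(d) = -(-3 + d)/(14*d) (J(d) = -(d - 3)/(7*(d + d)) = -(-3 + d)/(7*(2*d)) = -(-3 + d)*1/(2*d)/7 = -(-3 + d)/(14*d))
(-44/49)*(B + J(r)) = (-44/49)*(-10 + (3 - 1*1/12)/(14*(1/12))) = (-44*1/49)*(-10 + (1/14)*12*(3 - 1/12)) = -44*(-10 + (1/14)*12*(35/12))/49 = -44*(-10 + 5/2)/49 = -44/49*(-15/2) = 330/49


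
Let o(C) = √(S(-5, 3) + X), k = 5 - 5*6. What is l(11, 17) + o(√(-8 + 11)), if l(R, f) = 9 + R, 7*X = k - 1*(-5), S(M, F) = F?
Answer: 20 + √7/7 ≈ 20.378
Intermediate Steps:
k = -25 (k = 5 - 30 = -25)
X = -20/7 (X = (-25 - 1*(-5))/7 = (-25 + 5)/7 = (⅐)*(-20) = -20/7 ≈ -2.8571)
o(C) = √7/7 (o(C) = √(3 - 20/7) = √(⅐) = √7/7)
l(11, 17) + o(√(-8 + 11)) = (9 + 11) + √7/7 = 20 + √7/7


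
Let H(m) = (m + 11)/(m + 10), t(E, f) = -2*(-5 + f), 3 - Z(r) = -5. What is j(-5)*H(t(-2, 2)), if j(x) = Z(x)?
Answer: 17/2 ≈ 8.5000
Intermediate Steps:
Z(r) = 8 (Z(r) = 3 - 1*(-5) = 3 + 5 = 8)
j(x) = 8
t(E, f) = 10 - 2*f
H(m) = (11 + m)/(10 + m)
j(-5)*H(t(-2, 2)) = 8*((11 + (10 - 2*2))/(10 + (10 - 2*2))) = 8*((11 + (10 - 4))/(10 + (10 - 4))) = 8*((11 + 6)/(10 + 6)) = 8*(17/16) = 17/2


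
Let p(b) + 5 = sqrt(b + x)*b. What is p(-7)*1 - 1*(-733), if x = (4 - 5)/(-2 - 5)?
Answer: 728 - 4*I*sqrt(21) ≈ 728.0 - 18.33*I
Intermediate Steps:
x = 1/7 (x = -1/(-7) = -1*(-1/7) = 1/7 ≈ 0.14286)
p(b) = -5 + b*sqrt(1/7 + b) (p(b) = -5 + sqrt(b + 1/7)*b = -5 + sqrt(1/7 + b)*b = -5 + b*sqrt(1/7 + b))
p(-7)*1 - 1*(-733) = (-5 + (1/7)*(-7)*sqrt(7 + 49*(-7)))*1 - 1*(-733) = (-5 + (1/7)*(-7)*sqrt(7 - 343))*1 + 733 = (-5 + (1/7)*(-7)*sqrt(-336))*1 + 733 = (-5 + (1/7)*(-7)*(4*I*sqrt(21)))*1 + 733 = (-5 - 4*I*sqrt(21))*1 + 733 = (-5 - 4*I*sqrt(21)) + 733 = 728 - 4*I*sqrt(21)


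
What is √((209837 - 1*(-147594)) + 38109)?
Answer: 2*√98885 ≈ 628.92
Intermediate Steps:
√((209837 - 1*(-147594)) + 38109) = √((209837 + 147594) + 38109) = √(357431 + 38109) = √395540 = 2*√98885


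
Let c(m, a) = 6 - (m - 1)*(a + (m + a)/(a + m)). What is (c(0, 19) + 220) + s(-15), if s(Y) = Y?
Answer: 231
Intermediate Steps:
c(m, a) = 6 - (1 + a)*(-1 + m) (c(m, a) = 6 - (-1 + m)*(a + (a + m)/(a + m)) = 6 - (-1 + m)*(a + 1) = 6 - (-1 + m)*(1 + a) = 6 - (1 + a)*(-1 + m))
(c(0, 19) + 220) + s(-15) = ((7 + 19 - 1*0 - 1*19*0) + 220) - 15 = ((7 + 19 + 0 + 0) + 220) - 15 = (26 + 220) - 15 = 246 - 15 = 231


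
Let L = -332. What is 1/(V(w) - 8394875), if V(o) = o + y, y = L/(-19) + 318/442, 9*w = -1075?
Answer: -37791/317254547513 ≈ -1.1912e-7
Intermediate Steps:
w = -1075/9 (w = (1/9)*(-1075) = -1075/9 ≈ -119.44)
y = 76393/4199 (y = -332/(-19) + 318/442 = -332*(-1/19) + 318*(1/442) = 332/19 + 159/221 = 76393/4199 ≈ 18.193)
V(o) = 76393/4199 + o (V(o) = o + 76393/4199 = 76393/4199 + o)
1/(V(w) - 8394875) = 1/((76393/4199 - 1075/9) - 8394875) = 1/(-3826388/37791 - 8394875) = 1/(-317254547513/37791) = -37791/317254547513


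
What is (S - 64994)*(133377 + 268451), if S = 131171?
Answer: 26591771556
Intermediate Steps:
(S - 64994)*(133377 + 268451) = (131171 - 64994)*(133377 + 268451) = 66177*401828 = 26591771556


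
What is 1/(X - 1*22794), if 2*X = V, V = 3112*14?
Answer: -1/1010 ≈ -0.00099010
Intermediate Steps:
V = 43568
X = 21784 (X = (1/2)*43568 = 21784)
1/(X - 1*22794) = 1/(21784 - 1*22794) = 1/(21784 - 22794) = 1/(-1010) = -1/1010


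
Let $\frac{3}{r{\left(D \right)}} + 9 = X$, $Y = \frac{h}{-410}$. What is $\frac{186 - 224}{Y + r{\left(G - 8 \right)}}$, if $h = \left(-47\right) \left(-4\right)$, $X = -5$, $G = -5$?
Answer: $\frac{109060}{1931} \approx 56.479$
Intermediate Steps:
$h = 188$
$Y = - \frac{94}{205}$ ($Y = \frac{188}{-410} = 188 \left(- \frac{1}{410}\right) = - \frac{94}{205} \approx -0.45854$)
$r{\left(D \right)} = - \frac{3}{14}$ ($r{\left(D \right)} = \frac{3}{-9 - 5} = \frac{3}{-14} = 3 \left(- \frac{1}{14}\right) = - \frac{3}{14}$)
$\frac{186 - 224}{Y + r{\left(G - 8 \right)}} = \frac{186 - 224}{- \frac{94}{205} - \frac{3}{14}} = - \frac{38}{- \frac{1931}{2870}} = \left(-38\right) \left(- \frac{2870}{1931}\right) = \frac{109060}{1931}$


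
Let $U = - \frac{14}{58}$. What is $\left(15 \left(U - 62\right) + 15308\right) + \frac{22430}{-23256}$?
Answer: $\frac{4846887961}{337212} \approx 14373.0$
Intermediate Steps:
$U = - \frac{7}{29}$ ($U = \left(-14\right) \frac{1}{58} = - \frac{7}{29} \approx -0.24138$)
$\left(15 \left(U - 62\right) + 15308\right) + \frac{22430}{-23256} = \left(15 \left(- \frac{7}{29} - 62\right) + 15308\right) + \frac{22430}{-23256} = \left(15 \left(- \frac{1805}{29}\right) + 15308\right) + 22430 \left(- \frac{1}{23256}\right) = \left(- \frac{27075}{29} + 15308\right) - \frac{11215}{11628} = \frac{416857}{29} - \frac{11215}{11628} = \frac{4846887961}{337212}$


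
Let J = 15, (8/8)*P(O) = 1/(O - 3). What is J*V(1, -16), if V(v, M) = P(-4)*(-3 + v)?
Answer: 30/7 ≈ 4.2857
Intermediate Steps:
P(O) = 1/(-3 + O) (P(O) = 1/(O - 3) = 1/(-3 + O))
V(v, M) = 3/7 - v/7 (V(v, M) = (-3 + v)/(-3 - 4) = (-3 + v)/(-7) = -(-3 + v)/7 = 3/7 - v/7)
J*V(1, -16) = 15*(3/7 - 1/7*1) = 15*(3/7 - 1/7) = 15*(2/7) = 30/7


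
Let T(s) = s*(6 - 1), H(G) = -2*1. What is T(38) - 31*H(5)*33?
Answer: 2236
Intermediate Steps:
H(G) = -2
T(s) = 5*s (T(s) = s*5 = 5*s)
T(38) - 31*H(5)*33 = 5*38 - 31*(-2)*33 = 190 - (-62)*33 = 190 - 1*(-2046) = 190 + 2046 = 2236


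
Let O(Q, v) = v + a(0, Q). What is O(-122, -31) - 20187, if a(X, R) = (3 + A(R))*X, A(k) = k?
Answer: -20218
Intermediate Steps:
a(X, R) = X*(3 + R) (a(X, R) = (3 + R)*X = X*(3 + R))
O(Q, v) = v (O(Q, v) = v + 0*(3 + Q) = v + 0 = v)
O(-122, -31) - 20187 = -31 - 20187 = -20218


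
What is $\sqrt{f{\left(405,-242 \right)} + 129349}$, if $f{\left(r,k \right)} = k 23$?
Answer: $11 \sqrt{1023} \approx 351.83$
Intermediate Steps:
$f{\left(r,k \right)} = 23 k$
$\sqrt{f{\left(405,-242 \right)} + 129349} = \sqrt{23 \left(-242\right) + 129349} = \sqrt{-5566 + 129349} = \sqrt{123783} = 11 \sqrt{1023}$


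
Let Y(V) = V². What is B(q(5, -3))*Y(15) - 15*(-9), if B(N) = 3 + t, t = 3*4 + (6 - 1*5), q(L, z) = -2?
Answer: 3735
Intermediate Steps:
t = 13 (t = 12 + (6 - 5) = 12 + 1 = 13)
B(N) = 16 (B(N) = 3 + 13 = 16)
B(q(5, -3))*Y(15) - 15*(-9) = 16*15² - 15*(-9) = 16*225 + 135 = 3600 + 135 = 3735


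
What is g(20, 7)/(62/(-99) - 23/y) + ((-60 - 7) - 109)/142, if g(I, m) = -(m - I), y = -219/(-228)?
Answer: -22297385/12608038 ≈ -1.7685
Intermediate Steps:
y = 73/76 (y = -219*(-1/228) = 73/76 ≈ 0.96053)
g(I, m) = I - m
g(20, 7)/(62/(-99) - 23/y) + ((-60 - 7) - 109)/142 = (20 - 1*7)/(62/(-99) - 23/73/76) + ((-60 - 7) - 109)/142 = (20 - 7)/(62*(-1/99) - 23*76/73) + (-67 - 109)*(1/142) = 13/(-62/99 - 1748/73) - 176*1/142 = 13/(-177578/7227) - 88/71 = 13*(-7227/177578) - 88/71 = -93951/177578 - 88/71 = -22297385/12608038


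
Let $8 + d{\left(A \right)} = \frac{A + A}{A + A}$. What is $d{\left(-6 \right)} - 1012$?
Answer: $-1019$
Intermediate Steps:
$d{\left(A \right)} = -7$ ($d{\left(A \right)} = -8 + \frac{A + A}{A + A} = -8 + \frac{2 A}{2 A} = -8 + 2 A \frac{1}{2 A} = -8 + 1 = -7$)
$d{\left(-6 \right)} - 1012 = -7 - 1012 = -1019$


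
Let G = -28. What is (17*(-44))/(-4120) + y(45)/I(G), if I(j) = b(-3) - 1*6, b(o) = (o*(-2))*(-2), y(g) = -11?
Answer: 3674/4635 ≈ 0.79266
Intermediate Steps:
b(o) = 4*o (b(o) = -2*o*(-2) = 4*o)
I(j) = -18 (I(j) = 4*(-3) - 1*6 = -12 - 6 = -18)
(17*(-44))/(-4120) + y(45)/I(G) = (17*(-44))/(-4120) - 11/(-18) = -748*(-1/4120) - 11*(-1/18) = 187/1030 + 11/18 = 3674/4635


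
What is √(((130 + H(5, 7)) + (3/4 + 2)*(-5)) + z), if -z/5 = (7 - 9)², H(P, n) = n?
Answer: √413/2 ≈ 10.161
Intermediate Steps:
z = -20 (z = -5*(7 - 9)² = -5*(-2)² = -5*4 = -20)
√(((130 + H(5, 7)) + (3/4 + 2)*(-5)) + z) = √(((130 + 7) + (3/4 + 2)*(-5)) - 20) = √((137 + (3*(¼) + 2)*(-5)) - 20) = √((137 + (¾ + 2)*(-5)) - 20) = √((137 + (11/4)*(-5)) - 20) = √((137 - 55/4) - 20) = √(493/4 - 20) = √(413/4) = √413/2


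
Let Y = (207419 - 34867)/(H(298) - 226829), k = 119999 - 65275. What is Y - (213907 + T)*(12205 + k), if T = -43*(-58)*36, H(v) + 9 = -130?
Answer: -576661425975938/28371 ≈ -2.0326e+10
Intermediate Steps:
H(v) = -139 (H(v) = -9 - 130 = -139)
T = 89784 (T = 2494*36 = 89784)
k = 54724
Y = -21569/28371 (Y = (207419 - 34867)/(-139 - 226829) = 172552/(-226968) = 172552*(-1/226968) = -21569/28371 ≈ -0.76025)
Y - (213907 + T)*(12205 + k) = -21569/28371 - (213907 + 89784)*(12205 + 54724) = -21569/28371 - 303691*66929 = -21569/28371 - 1*20325734939 = -21569/28371 - 20325734939 = -576661425975938/28371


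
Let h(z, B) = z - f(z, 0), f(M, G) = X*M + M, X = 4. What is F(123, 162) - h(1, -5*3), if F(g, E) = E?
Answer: 166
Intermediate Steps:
f(M, G) = 5*M (f(M, G) = 4*M + M = 5*M)
h(z, B) = -4*z (h(z, B) = z - 5*z = -4*z)
F(123, 162) - h(1, -5*3) = 162 - (-4) = 162 - 1*(-4) = 162 + 4 = 166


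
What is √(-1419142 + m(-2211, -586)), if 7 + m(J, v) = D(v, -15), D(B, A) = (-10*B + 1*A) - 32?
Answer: 2*I*√353334 ≈ 1188.8*I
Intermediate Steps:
D(B, A) = -32 + A - 10*B (D(B, A) = (-10*B + A) - 32 = (A - 10*B) - 32 = -32 + A - 10*B)
m(J, v) = -54 - 10*v (m(J, v) = -7 + (-32 - 15 - 10*v) = -7 + (-47 - 10*v) = -54 - 10*v)
√(-1419142 + m(-2211, -586)) = √(-1419142 + (-54 - 10*(-586))) = √(-1419142 + (-54 + 5860)) = √(-1419142 + 5806) = √(-1413336) = 2*I*√353334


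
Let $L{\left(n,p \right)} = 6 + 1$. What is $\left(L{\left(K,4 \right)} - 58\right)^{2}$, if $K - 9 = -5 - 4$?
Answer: $2601$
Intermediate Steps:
$K = 0$ ($K = 9 - 9 = 0$)
$L{\left(n,p \right)} = 7$
$\left(L{\left(K,4 \right)} - 58\right)^{2} = \left(7 - 58\right)^{2} = \left(-51\right)^{2} = 2601$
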